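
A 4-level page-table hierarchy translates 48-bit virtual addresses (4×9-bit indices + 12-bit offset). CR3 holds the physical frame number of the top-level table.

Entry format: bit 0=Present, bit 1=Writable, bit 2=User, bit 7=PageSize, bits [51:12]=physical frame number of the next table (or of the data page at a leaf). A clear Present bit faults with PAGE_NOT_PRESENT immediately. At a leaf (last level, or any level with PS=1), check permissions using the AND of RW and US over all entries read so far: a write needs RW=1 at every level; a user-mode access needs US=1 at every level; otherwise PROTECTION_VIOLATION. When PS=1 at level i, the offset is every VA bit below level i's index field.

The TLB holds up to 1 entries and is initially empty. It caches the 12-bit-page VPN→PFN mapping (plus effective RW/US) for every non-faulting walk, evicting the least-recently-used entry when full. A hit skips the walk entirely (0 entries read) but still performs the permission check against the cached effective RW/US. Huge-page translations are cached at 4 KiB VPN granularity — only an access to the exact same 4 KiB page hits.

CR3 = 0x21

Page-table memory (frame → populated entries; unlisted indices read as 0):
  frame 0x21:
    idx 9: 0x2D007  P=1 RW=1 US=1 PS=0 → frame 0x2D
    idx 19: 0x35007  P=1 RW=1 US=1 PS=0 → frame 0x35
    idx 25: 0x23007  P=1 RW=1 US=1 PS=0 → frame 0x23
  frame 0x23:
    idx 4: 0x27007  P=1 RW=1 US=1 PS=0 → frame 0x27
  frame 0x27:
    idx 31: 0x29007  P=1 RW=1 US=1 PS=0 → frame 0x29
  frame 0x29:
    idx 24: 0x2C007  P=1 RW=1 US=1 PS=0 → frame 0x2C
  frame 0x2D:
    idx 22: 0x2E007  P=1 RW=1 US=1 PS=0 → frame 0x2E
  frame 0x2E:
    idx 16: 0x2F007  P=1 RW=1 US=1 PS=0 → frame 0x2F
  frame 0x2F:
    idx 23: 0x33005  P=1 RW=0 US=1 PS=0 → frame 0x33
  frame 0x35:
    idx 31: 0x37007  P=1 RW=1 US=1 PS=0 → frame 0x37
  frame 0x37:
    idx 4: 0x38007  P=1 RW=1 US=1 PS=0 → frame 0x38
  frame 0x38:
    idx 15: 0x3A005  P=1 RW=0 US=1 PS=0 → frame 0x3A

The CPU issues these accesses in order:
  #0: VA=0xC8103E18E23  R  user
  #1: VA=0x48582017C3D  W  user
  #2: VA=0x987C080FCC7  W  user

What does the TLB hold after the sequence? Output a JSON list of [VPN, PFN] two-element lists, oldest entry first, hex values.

Trace:
#0 VA=0xC8103E18E23 (r,user):
  L0 @0x21[25] → 0x23007  P=1,RW=1,US=1,PS=0
  L1 @0x23[4] → 0x27007  P=1,RW=1,US=1,PS=0
  L2 @0x27[31] → 0x29007  P=1,RW=1,US=1,PS=0
  L3 @0x29[24] → 0x2C007  P=1,RW=1,US=1,PS=0
  ✓ 0x2CE23  — 4 lookups
#1 VA=0x48582017C3D (w,user):
  L0 @0x21[9] → 0x2D007  P=1,RW=1,US=1,PS=0
  L1 @0x2D[22] → 0x2E007  P=1,RW=1,US=1,PS=0
  L2 @0x2E[16] → 0x2F007  P=1,RW=1,US=1,PS=0
  L3 @0x2F[23] → 0x33005  P=1,RW=0,US=1,PS=0
  ✗ PROTECTION_VIOLATION  [4 reads]
#2 VA=0x987C080FCC7 (w,user):
  L0 @0x21[19] → 0x35007  P=1,RW=1,US=1,PS=0
  L1 @0x35[31] → 0x37007  P=1,RW=1,US=1,PS=0
  L2 @0x37[4] → 0x38007  P=1,RW=1,US=1,PS=0
  L3 @0x38[15] → 0x3A005  P=1,RW=0,US=1,PS=0
  ✗ PROTECTION_VIOLATION  [4 reads]

TLB: [["0xC8103E18", "0x2C"]]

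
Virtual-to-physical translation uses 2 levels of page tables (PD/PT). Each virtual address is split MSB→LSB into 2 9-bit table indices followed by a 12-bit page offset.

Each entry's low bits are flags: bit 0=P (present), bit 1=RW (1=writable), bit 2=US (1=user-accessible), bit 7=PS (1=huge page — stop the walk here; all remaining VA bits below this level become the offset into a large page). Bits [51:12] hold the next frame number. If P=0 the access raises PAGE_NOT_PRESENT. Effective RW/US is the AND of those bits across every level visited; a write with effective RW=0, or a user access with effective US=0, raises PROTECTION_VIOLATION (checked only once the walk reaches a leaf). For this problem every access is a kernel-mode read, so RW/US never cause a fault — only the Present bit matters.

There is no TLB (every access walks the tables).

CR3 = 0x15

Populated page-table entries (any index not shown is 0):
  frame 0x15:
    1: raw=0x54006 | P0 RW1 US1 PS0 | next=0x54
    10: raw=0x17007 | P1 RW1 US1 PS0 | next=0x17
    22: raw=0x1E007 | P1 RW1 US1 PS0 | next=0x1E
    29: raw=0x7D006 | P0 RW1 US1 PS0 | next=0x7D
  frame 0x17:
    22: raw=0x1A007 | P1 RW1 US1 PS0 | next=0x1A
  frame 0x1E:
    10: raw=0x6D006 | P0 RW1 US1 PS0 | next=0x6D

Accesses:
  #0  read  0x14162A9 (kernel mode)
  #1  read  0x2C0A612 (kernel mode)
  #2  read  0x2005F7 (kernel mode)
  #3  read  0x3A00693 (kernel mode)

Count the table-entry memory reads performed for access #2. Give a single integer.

Per-access translation:
#0 VA=0x14162A9 (r,kernel):
  L0: frame=0x15 idx=10 entry=0x17007 [P=1 RW=1 US=1 PS=0]
  L1: frame=0x17 idx=22 entry=0x1A007 [P=1 RW=1 US=1 PS=0]
  → PA=0x1A2A9  (2 entries read)
#1 VA=0x2C0A612 (r,kernel):
  L0: frame=0x15 idx=22 entry=0x1E007 [P=1 RW=1 US=1 PS=0]
  L1: frame=0x1E idx=10 entry=0x6D006 [P=0 RW=1 US=1 PS=0]
  ⇒ fault: PAGE_NOT_PRESENT  — 2 lookups
#2 VA=0x2005F7 (r,kernel):
  L0: frame=0x15 idx=1 entry=0x54006 [P=0 RW=1 US=1 PS=0]
  ⇒ fault: PAGE_NOT_PRESENT  — 1 lookups
#3 VA=0x3A00693 (r,kernel):
  L0: frame=0x15 idx=29 entry=0x7D006 [P=0 RW=1 US=1 PS=0]
  ⇒ fault: PAGE_NOT_PRESENT  — 1 lookups

Entries read for #2: 1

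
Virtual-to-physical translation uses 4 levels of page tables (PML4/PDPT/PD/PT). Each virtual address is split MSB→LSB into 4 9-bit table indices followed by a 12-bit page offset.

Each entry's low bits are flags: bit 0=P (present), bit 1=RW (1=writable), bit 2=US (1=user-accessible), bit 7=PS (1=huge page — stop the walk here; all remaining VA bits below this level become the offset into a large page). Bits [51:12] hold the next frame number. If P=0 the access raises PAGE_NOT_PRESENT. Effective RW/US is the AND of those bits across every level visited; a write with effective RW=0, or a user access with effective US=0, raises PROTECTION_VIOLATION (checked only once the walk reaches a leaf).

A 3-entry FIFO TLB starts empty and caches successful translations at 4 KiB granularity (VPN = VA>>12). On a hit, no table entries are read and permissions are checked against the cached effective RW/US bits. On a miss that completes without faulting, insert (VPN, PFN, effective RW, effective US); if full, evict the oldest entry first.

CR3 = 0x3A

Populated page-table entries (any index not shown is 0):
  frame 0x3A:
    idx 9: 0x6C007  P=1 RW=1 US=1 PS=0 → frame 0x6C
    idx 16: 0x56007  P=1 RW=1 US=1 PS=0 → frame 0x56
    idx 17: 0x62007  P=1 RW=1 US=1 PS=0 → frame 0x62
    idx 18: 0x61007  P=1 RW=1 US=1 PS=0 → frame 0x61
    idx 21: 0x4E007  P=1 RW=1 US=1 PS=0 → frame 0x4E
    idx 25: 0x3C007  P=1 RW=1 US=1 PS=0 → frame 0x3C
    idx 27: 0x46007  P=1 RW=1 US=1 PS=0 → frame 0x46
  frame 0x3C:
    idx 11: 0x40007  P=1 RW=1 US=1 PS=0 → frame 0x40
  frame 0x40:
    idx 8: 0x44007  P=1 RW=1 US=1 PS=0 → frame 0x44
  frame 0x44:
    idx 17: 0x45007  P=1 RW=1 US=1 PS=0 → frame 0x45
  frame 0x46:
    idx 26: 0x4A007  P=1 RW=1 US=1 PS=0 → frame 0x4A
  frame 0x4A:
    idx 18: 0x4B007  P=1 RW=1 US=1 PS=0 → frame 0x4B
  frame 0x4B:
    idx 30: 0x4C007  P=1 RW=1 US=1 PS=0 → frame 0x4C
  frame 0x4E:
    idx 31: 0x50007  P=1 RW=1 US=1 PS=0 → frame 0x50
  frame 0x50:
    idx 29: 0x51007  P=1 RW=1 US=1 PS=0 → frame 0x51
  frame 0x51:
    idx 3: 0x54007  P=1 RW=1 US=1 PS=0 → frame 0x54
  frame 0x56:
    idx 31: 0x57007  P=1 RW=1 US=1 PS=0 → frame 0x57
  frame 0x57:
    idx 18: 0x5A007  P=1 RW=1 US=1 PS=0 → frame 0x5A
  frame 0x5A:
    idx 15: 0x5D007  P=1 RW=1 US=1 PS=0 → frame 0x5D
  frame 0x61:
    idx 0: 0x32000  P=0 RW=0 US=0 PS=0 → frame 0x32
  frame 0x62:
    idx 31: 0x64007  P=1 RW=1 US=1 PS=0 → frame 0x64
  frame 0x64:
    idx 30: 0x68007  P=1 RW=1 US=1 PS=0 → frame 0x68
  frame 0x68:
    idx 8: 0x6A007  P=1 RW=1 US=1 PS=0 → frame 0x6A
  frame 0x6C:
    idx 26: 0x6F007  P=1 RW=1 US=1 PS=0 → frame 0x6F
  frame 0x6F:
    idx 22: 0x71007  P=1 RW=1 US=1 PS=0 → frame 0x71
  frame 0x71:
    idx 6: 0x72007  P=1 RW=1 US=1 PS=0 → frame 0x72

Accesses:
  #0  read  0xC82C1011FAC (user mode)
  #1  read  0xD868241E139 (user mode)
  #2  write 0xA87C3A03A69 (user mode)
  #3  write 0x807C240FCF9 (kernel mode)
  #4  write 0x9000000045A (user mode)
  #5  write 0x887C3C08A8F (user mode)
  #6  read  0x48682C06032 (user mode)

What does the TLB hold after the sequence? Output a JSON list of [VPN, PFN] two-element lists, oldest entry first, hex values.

Trace:
#0 VA=0xC82C1011FAC (r,user):
  [0] read 0x3A idx=25: raw=0x3C007 flags P=1 W=1 U=1 S=0
  [1] read 0x3C idx=11: raw=0x40007 flags P=1 W=1 U=1 S=0
  [2] read 0x40 idx=8: raw=0x44007 flags P=1 W=1 U=1 S=0
  [3] read 0x44 idx=17: raw=0x45007 flags P=1 W=1 U=1 S=0
  → PA=0x45FAC  (4 entries read)
#1 VA=0xD868241E139 (r,user):
  [0] read 0x3A idx=27: raw=0x46007 flags P=1 W=1 U=1 S=0
  [1] read 0x46 idx=26: raw=0x4A007 flags P=1 W=1 U=1 S=0
  [2] read 0x4A idx=18: raw=0x4B007 flags P=1 W=1 U=1 S=0
  [3] read 0x4B idx=30: raw=0x4C007 flags P=1 W=1 U=1 S=0
  → PA=0x4C139  (4 entries read)
#2 VA=0xA87C3A03A69 (w,user):
  [0] read 0x3A idx=21: raw=0x4E007 flags P=1 W=1 U=1 S=0
  [1] read 0x4E idx=31: raw=0x50007 flags P=1 W=1 U=1 S=0
  [2] read 0x50 idx=29: raw=0x51007 flags P=1 W=1 U=1 S=0
  [3] read 0x51 idx=3: raw=0x54007 flags P=1 W=1 U=1 S=0
  → PA=0x54A69  (4 entries read)
#3 VA=0x807C240FCF9 (w,kernel):
  [0] read 0x3A idx=16: raw=0x56007 flags P=1 W=1 U=1 S=0
  [1] read 0x56 idx=31: raw=0x57007 flags P=1 W=1 U=1 S=0
  [2] read 0x57 idx=18: raw=0x5A007 flags P=1 W=1 U=1 S=0
  [3] read 0x5A idx=15: raw=0x5D007 flags P=1 W=1 U=1 S=0
  → PA=0x5DCF9  (4 entries read)
#4 VA=0x9000000045A (w,user):
  [0] read 0x3A idx=18: raw=0x61007 flags P=1 W=1 U=1 S=0
  [1] read 0x61 idx=0: raw=0x32000 flags P=0 W=0 U=0 S=0
  → PAGE_NOT_PRESENT  (2 entries read)
#5 VA=0x887C3C08A8F (w,user):
  [0] read 0x3A idx=17: raw=0x62007 flags P=1 W=1 U=1 S=0
  [1] read 0x62 idx=31: raw=0x64007 flags P=1 W=1 U=1 S=0
  [2] read 0x64 idx=30: raw=0x68007 flags P=1 W=1 U=1 S=0
  [3] read 0x68 idx=8: raw=0x6A007 flags P=1 W=1 U=1 S=0
  → PA=0x6AA8F  (4 entries read)
#6 VA=0x48682C06032 (r,user):
  [0] read 0x3A idx=9: raw=0x6C007 flags P=1 W=1 U=1 S=0
  [1] read 0x6C idx=26: raw=0x6F007 flags P=1 W=1 U=1 S=0
  [2] read 0x6F idx=22: raw=0x71007 flags P=1 W=1 U=1 S=0
  [3] read 0x71 idx=6: raw=0x72007 flags P=1 W=1 U=1 S=0
  → PA=0x72032  (4 entries read)

TLB: [["0x807C240F", "0x5D"], ["0x887C3C08", "0x6A"], ["0x48682C06", "0x72"]]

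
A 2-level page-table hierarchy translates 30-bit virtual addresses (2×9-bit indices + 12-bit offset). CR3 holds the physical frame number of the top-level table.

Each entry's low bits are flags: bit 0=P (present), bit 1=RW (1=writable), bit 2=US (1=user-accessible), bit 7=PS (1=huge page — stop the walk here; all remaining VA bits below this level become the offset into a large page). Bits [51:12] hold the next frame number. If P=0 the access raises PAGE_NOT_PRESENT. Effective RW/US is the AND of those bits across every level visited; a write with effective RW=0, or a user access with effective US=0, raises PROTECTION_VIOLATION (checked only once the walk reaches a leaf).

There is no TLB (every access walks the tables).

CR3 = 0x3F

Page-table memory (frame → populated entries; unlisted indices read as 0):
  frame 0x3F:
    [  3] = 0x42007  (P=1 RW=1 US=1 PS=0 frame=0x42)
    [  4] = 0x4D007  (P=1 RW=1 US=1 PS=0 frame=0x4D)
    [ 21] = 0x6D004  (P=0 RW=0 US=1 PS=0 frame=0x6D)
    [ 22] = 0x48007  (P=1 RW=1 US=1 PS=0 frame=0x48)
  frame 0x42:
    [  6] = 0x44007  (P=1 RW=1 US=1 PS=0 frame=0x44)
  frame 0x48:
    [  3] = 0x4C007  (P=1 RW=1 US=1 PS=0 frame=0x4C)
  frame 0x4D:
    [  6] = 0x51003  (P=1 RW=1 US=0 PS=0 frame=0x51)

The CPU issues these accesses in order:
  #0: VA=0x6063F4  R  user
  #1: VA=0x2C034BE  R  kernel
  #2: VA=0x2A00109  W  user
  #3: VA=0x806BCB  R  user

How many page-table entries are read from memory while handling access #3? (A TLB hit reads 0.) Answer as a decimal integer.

Per-access translation:
#0 VA=0x6063F4 (r,user):
  L0: frame=0x3F idx=3 entry=0x42007 [P=1 RW=1 US=1 PS=0]
  L1: frame=0x42 idx=6 entry=0x44007 [P=1 RW=1 US=1 PS=0]
  → PA=0x443F4  (2 entries read)
#1 VA=0x2C034BE (r,kernel):
  L0: frame=0x3F idx=22 entry=0x48007 [P=1 RW=1 US=1 PS=0]
  L1: frame=0x48 idx=3 entry=0x4C007 [P=1 RW=1 US=1 PS=0]
  → PA=0x4C4BE  (2 entries read)
#2 VA=0x2A00109 (w,user):
  L0: frame=0x3F idx=21 entry=0x6D004 [P=0 RW=0 US=1 PS=0]
  ✗ PAGE_NOT_PRESENT  [1 reads]
#3 VA=0x806BCB (r,user):
  L0: frame=0x3F idx=4 entry=0x4D007 [P=1 RW=1 US=1 PS=0]
  L1: frame=0x4D idx=6 entry=0x51003 [P=1 RW=1 US=0 PS=0]
  ✗ PROTECTION_VIOLATION  [2 reads]

Entries read for #3: 2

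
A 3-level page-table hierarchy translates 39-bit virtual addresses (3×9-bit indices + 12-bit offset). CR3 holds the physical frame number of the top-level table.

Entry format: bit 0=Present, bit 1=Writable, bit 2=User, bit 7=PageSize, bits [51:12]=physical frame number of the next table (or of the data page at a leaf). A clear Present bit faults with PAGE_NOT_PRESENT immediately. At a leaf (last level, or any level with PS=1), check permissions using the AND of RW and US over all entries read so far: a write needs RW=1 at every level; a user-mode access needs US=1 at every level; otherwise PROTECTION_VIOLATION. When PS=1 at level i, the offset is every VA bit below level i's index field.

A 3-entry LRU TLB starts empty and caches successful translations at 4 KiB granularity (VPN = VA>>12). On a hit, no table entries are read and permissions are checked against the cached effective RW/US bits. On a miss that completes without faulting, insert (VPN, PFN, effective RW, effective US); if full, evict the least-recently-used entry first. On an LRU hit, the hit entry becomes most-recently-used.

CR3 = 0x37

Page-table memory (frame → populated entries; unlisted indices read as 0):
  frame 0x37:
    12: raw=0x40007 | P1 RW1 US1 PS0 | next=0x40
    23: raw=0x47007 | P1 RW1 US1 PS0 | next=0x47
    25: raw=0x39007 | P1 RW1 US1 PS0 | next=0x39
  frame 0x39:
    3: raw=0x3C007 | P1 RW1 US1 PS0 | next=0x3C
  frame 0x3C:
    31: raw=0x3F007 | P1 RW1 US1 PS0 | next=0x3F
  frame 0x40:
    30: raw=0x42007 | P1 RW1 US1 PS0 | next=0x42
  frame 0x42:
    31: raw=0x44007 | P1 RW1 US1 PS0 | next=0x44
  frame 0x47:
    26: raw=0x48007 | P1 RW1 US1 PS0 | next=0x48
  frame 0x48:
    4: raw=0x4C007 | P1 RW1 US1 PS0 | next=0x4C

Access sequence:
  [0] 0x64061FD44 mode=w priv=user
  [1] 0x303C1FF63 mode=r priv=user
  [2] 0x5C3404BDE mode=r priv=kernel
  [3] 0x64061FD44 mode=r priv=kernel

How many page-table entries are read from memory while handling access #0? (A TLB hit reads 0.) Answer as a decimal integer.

Trace:
#0 VA=0x64061FD44 (w,user):
  L0 @0x37[25] → 0x39007  P=1,RW=1,US=1,PS=0
  L1 @0x39[3] → 0x3C007  P=1,RW=1,US=1,PS=0
  L2 @0x3C[31] → 0x3F007  P=1,RW=1,US=1,PS=0
  → PA=0x3FD44  (3 entries read)
#1 VA=0x303C1FF63 (r,user):
  L0 @0x37[12] → 0x40007  P=1,RW=1,US=1,PS=0
  L1 @0x40[30] → 0x42007  P=1,RW=1,US=1,PS=0
  L2 @0x42[31] → 0x44007  P=1,RW=1,US=1,PS=0
  → PA=0x44F63  (3 entries read)
#2 VA=0x5C3404BDE (r,kernel):
  L0 @0x37[23] → 0x47007  P=1,RW=1,US=1,PS=0
  L1 @0x47[26] → 0x48007  P=1,RW=1,US=1,PS=0
  L2 @0x48[4] → 0x4C007  P=1,RW=1,US=1,PS=0
  → PA=0x4CBDE  (3 entries read)
#3 VA=0x64061FD44 (r,kernel):
  TLB hit vpn=0x64061F → PA=0x3FD44

Entries read for #0: 3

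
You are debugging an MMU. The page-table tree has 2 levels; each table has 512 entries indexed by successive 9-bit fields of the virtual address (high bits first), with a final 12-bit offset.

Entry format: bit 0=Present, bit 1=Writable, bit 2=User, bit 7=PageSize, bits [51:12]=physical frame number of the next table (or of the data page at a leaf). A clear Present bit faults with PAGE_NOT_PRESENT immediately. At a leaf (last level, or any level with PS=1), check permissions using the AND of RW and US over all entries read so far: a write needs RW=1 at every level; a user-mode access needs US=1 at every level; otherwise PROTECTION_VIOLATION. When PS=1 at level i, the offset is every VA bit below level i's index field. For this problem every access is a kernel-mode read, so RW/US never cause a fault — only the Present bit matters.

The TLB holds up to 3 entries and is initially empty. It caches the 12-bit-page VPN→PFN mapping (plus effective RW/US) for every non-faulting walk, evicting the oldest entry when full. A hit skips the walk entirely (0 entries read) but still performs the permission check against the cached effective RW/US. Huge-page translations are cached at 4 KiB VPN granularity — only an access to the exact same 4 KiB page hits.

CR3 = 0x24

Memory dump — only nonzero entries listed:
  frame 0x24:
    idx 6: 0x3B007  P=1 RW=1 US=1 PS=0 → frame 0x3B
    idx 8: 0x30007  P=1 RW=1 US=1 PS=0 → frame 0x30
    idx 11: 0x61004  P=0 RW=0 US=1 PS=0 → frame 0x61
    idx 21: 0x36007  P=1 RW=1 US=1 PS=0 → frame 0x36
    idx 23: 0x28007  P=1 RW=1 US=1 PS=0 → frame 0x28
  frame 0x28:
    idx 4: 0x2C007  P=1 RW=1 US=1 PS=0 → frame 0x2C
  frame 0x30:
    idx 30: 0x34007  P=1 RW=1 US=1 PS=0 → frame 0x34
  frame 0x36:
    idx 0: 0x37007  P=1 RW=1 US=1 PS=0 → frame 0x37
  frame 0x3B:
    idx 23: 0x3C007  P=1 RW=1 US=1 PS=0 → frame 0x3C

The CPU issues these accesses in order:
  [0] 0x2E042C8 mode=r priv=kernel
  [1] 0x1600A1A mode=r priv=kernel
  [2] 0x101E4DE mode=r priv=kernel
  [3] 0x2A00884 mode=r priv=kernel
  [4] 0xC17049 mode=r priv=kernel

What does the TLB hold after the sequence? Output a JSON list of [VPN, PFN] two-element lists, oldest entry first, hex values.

Per-access translation:
#0 VA=0x2E042C8 (r,kernel):
  [0] read 0x24 idx=23: raw=0x28007 flags P=1 W=1 U=1 S=0
  [1] read 0x28 idx=4: raw=0x2C007 flags P=1 W=1 U=1 S=0
  → PA=0x2C2C8  (2 entries read)
#1 VA=0x1600A1A (r,kernel):
  [0] read 0x24 idx=11: raw=0x61004 flags P=0 W=0 U=1 S=0
  ⇒ fault: PAGE_NOT_PRESENT  — 1 lookups
#2 VA=0x101E4DE (r,kernel):
  [0] read 0x24 idx=8: raw=0x30007 flags P=1 W=1 U=1 S=0
  [1] read 0x30 idx=30: raw=0x34007 flags P=1 W=1 U=1 S=0
  → PA=0x344DE  (2 entries read)
#3 VA=0x2A00884 (r,kernel):
  [0] read 0x24 idx=21: raw=0x36007 flags P=1 W=1 U=1 S=0
  [1] read 0x36 idx=0: raw=0x37007 flags P=1 W=1 U=1 S=0
  → PA=0x37884  (2 entries read)
#4 VA=0xC17049 (r,kernel):
  [0] read 0x24 idx=6: raw=0x3B007 flags P=1 W=1 U=1 S=0
  [1] read 0x3B idx=23: raw=0x3C007 flags P=1 W=1 U=1 S=0
  → PA=0x3C049  (2 entries read)

TLB: [["0x101E", "0x34"], ["0x2A00", "0x37"], ["0xC17", "0x3C"]]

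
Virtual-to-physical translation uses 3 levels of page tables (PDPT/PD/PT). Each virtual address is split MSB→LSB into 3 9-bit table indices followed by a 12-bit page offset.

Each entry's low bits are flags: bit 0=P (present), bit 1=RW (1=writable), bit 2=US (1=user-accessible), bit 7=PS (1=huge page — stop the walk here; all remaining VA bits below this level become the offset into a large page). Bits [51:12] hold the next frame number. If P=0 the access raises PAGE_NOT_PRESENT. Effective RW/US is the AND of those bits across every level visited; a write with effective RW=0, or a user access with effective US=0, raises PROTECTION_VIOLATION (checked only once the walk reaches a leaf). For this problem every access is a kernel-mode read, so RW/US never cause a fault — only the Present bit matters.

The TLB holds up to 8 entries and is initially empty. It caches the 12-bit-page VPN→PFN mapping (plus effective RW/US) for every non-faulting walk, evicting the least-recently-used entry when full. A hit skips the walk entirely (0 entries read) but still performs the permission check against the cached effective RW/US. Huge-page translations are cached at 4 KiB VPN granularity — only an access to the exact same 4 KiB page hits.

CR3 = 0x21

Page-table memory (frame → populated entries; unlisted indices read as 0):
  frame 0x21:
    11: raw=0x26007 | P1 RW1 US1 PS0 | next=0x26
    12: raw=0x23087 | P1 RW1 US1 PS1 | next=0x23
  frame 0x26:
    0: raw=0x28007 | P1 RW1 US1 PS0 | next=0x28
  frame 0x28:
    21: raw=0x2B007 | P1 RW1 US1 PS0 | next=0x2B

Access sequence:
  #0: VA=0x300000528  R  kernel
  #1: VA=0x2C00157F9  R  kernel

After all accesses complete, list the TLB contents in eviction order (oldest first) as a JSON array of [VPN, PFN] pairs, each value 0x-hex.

Walk each access:
#0 VA=0x300000528 (r,kernel):
  lvl0: tbl 0x21, slot 12 ⇒ 0x23087 (P1/RW1/US1/PS1)
  → PA=0x23528 (huge @L0)  (1 entries read)
#1 VA=0x2C00157F9 (r,kernel):
  lvl0: tbl 0x21, slot 11 ⇒ 0x26007 (P1/RW1/US1/PS0)
  lvl1: tbl 0x26, slot 0 ⇒ 0x28007 (P1/RW1/US1/PS0)
  lvl2: tbl 0x28, slot 21 ⇒ 0x2B007 (P1/RW1/US1/PS0)
  → PA=0x2B7F9  (3 entries read)

TLB: [["0x300000", "0x23"], ["0x2C0015", "0x2B"]]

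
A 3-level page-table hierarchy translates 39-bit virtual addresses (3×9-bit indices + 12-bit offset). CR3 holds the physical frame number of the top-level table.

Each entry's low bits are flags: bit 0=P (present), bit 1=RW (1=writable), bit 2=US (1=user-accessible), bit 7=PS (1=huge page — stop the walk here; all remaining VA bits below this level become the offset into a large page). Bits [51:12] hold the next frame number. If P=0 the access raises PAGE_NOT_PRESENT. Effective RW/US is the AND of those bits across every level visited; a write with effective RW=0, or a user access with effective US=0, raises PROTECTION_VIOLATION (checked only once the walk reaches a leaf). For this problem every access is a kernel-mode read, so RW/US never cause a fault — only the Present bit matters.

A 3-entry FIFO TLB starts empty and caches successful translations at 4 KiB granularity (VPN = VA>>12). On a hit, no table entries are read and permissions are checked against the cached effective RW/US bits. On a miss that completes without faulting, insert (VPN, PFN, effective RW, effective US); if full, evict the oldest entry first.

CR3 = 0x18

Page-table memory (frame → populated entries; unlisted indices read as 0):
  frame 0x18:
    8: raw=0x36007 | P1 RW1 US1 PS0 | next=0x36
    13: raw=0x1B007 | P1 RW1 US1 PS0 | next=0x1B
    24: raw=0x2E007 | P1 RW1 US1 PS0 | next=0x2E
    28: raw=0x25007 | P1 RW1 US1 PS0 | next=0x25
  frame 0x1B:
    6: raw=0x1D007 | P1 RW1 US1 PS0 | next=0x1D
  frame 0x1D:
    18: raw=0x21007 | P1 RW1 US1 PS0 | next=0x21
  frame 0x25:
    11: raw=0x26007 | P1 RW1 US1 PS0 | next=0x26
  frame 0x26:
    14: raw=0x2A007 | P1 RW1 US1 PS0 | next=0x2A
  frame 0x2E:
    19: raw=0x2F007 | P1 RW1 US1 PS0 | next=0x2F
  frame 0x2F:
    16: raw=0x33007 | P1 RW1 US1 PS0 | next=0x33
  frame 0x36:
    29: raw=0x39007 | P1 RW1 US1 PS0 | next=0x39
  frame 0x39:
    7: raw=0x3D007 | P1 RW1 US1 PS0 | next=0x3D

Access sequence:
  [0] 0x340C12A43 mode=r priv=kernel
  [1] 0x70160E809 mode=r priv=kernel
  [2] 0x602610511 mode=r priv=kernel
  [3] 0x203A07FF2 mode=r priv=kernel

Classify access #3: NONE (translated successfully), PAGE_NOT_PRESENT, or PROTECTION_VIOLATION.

Trace:
#0 VA=0x340C12A43 (r,kernel):
  [0] read 0x18 idx=13: raw=0x1B007 flags P=1 W=1 U=1 S=0
  [1] read 0x1B idx=6: raw=0x1D007 flags P=1 W=1 U=1 S=0
  [2] read 0x1D idx=18: raw=0x21007 flags P=1 W=1 U=1 S=0
  ✓ 0x21A43  — 3 lookups
#1 VA=0x70160E809 (r,kernel):
  [0] read 0x18 idx=28: raw=0x25007 flags P=1 W=1 U=1 S=0
  [1] read 0x25 idx=11: raw=0x26007 flags P=1 W=1 U=1 S=0
  [2] read 0x26 idx=14: raw=0x2A007 flags P=1 W=1 U=1 S=0
  ✓ 0x2A809  — 3 lookups
#2 VA=0x602610511 (r,kernel):
  [0] read 0x18 idx=24: raw=0x2E007 flags P=1 W=1 U=1 S=0
  [1] read 0x2E idx=19: raw=0x2F007 flags P=1 W=1 U=1 S=0
  [2] read 0x2F idx=16: raw=0x33007 flags P=1 W=1 U=1 S=0
  ✓ 0x33511  — 3 lookups
#3 VA=0x203A07FF2 (r,kernel):
  [0] read 0x18 idx=8: raw=0x36007 flags P=1 W=1 U=1 S=0
  [1] read 0x36 idx=29: raw=0x39007 flags P=1 W=1 U=1 S=0
  [2] read 0x39 idx=7: raw=0x3D007 flags P=1 W=1 U=1 S=0
  ✓ 0x3DFF2  — 3 lookups

Access #3 fault: NONE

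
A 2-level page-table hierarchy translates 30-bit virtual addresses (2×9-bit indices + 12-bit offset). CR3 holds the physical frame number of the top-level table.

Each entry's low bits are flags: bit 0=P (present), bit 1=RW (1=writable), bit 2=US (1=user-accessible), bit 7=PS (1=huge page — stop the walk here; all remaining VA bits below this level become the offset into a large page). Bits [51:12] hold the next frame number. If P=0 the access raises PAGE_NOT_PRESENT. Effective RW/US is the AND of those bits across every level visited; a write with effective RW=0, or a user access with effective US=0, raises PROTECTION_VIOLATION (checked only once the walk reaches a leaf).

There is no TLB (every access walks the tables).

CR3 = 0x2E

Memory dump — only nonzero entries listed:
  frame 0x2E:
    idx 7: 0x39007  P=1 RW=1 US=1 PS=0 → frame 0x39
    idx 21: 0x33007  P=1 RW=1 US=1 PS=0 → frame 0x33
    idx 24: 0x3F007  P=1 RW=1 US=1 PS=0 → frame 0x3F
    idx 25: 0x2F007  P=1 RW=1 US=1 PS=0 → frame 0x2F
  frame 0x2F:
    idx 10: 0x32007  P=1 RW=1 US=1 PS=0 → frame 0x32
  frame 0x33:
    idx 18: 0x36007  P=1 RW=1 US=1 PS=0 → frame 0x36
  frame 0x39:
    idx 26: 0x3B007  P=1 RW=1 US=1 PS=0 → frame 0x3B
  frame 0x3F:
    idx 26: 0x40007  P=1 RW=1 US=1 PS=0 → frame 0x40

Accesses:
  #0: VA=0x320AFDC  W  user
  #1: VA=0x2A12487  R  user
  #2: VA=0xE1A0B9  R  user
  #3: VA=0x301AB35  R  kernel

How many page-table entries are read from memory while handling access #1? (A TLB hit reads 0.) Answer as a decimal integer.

Per-access translation:
#0 VA=0x320AFDC (w,user):
  L0: frame=0x2E idx=25 entry=0x2F007 [P=1 RW=1 US=1 PS=0]
  L1: frame=0x2F idx=10 entry=0x32007 [P=1 RW=1 US=1 PS=0]
  → PA=0x32FDC  (2 entries read)
#1 VA=0x2A12487 (r,user):
  L0: frame=0x2E idx=21 entry=0x33007 [P=1 RW=1 US=1 PS=0]
  L1: frame=0x33 idx=18 entry=0x36007 [P=1 RW=1 US=1 PS=0]
  → PA=0x36487  (2 entries read)
#2 VA=0xE1A0B9 (r,user):
  L0: frame=0x2E idx=7 entry=0x39007 [P=1 RW=1 US=1 PS=0]
  L1: frame=0x39 idx=26 entry=0x3B007 [P=1 RW=1 US=1 PS=0]
  → PA=0x3B0B9  (2 entries read)
#3 VA=0x301AB35 (r,kernel):
  L0: frame=0x2E idx=24 entry=0x3F007 [P=1 RW=1 US=1 PS=0]
  L1: frame=0x3F idx=26 entry=0x40007 [P=1 RW=1 US=1 PS=0]
  → PA=0x40B35  (2 entries read)

Entries read for #1: 2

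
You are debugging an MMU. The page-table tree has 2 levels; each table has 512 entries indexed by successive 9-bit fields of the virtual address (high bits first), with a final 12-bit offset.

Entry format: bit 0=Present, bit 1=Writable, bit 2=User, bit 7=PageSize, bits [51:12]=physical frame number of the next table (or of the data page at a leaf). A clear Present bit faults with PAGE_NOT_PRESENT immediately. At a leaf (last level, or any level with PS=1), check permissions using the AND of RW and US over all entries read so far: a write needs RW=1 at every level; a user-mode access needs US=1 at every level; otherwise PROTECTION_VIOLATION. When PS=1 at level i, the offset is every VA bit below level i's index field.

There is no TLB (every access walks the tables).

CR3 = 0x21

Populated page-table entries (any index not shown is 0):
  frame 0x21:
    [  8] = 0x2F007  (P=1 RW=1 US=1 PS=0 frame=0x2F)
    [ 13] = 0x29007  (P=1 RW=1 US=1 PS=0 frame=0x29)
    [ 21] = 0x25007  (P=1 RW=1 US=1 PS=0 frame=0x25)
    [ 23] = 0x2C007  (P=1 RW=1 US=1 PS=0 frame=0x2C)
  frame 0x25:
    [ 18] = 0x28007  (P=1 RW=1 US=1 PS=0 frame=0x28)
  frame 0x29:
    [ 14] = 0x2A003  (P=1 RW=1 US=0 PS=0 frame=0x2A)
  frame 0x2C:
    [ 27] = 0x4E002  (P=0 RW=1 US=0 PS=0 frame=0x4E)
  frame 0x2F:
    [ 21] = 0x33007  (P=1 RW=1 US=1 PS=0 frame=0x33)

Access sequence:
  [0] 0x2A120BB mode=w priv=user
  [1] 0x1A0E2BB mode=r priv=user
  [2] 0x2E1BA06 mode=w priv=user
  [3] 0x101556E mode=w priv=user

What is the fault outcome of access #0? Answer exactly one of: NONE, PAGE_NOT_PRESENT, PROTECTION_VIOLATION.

Trace:
#0 VA=0x2A120BB (w,user):
  L0: frame=0x21 idx=21 entry=0x25007 [P=1 RW=1 US=1 PS=0]
  L1: frame=0x25 idx=18 entry=0x28007 [P=1 RW=1 US=1 PS=0]
  ✓ 0x280BB  — 2 lookups
#1 VA=0x1A0E2BB (r,user):
  L0: frame=0x21 idx=13 entry=0x29007 [P=1 RW=1 US=1 PS=0]
  L1: frame=0x29 idx=14 entry=0x2A003 [P=1 RW=1 US=0 PS=0]
  ⇒ fault: PROTECTION_VIOLATION  — 2 lookups
#2 VA=0x2E1BA06 (w,user):
  L0: frame=0x21 idx=23 entry=0x2C007 [P=1 RW=1 US=1 PS=0]
  L1: frame=0x2C idx=27 entry=0x4E002 [P=0 RW=1 US=0 PS=0]
  ⇒ fault: PAGE_NOT_PRESENT  — 2 lookups
#3 VA=0x101556E (w,user):
  L0: frame=0x21 idx=8 entry=0x2F007 [P=1 RW=1 US=1 PS=0]
  L1: frame=0x2F idx=21 entry=0x33007 [P=1 RW=1 US=1 PS=0]
  ✓ 0x3356E  — 2 lookups

Access #0 fault: NONE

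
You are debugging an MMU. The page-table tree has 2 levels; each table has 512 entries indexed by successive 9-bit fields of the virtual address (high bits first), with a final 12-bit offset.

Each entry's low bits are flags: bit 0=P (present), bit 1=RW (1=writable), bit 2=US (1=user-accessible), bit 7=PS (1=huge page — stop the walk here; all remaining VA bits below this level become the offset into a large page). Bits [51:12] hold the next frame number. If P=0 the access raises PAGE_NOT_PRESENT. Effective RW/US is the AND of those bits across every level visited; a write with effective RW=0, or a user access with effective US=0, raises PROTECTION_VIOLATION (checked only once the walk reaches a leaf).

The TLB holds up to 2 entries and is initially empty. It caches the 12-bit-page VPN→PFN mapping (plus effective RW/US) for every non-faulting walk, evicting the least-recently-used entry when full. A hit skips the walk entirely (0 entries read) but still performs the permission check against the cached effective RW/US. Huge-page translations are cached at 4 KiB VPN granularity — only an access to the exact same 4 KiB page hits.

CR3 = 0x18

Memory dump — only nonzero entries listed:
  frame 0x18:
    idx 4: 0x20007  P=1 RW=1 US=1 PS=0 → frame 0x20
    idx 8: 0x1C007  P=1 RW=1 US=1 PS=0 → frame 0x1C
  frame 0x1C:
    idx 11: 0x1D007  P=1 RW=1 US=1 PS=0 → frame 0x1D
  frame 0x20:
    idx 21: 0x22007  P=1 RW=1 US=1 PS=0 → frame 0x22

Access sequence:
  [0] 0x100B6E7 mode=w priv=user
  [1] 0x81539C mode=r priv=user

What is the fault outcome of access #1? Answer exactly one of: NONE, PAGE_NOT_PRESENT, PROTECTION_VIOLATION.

Trace:
#0 VA=0x100B6E7 (w,user):
  [0] read 0x18 idx=8: raw=0x1C007 flags P=1 W=1 U=1 S=0
  [1] read 0x1C idx=11: raw=0x1D007 flags P=1 W=1 U=1 S=0
  ✓ 0x1D6E7  — 2 lookups
#1 VA=0x81539C (r,user):
  [0] read 0x18 idx=4: raw=0x20007 flags P=1 W=1 U=1 S=0
  [1] read 0x20 idx=21: raw=0x22007 flags P=1 W=1 U=1 S=0
  ✓ 0x2239C  — 2 lookups

Access #1 fault: NONE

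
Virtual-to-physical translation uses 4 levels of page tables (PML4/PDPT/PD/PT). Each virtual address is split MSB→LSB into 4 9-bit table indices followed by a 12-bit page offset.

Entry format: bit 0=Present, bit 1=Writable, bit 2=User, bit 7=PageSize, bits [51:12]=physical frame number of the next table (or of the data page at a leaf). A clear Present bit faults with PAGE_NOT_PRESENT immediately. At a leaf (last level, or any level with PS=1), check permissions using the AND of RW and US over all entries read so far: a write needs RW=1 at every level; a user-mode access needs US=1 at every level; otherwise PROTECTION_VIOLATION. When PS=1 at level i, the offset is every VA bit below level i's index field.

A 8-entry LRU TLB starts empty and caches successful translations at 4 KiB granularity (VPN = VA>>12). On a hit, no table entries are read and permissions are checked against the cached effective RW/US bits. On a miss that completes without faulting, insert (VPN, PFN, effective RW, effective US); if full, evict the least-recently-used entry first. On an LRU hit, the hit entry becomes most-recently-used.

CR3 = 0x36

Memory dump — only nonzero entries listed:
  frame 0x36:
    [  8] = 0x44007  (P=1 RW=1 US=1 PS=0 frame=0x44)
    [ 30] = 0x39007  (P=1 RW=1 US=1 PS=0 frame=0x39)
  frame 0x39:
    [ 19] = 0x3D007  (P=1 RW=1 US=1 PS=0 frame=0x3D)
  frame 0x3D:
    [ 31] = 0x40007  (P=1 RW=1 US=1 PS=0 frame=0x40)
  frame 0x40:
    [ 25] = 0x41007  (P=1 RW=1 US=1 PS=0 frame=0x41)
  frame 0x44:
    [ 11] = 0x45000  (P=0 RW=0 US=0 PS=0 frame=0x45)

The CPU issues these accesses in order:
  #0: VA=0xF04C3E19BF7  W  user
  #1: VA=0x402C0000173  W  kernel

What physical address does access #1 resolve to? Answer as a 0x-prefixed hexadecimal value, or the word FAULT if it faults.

Trace:
#0 VA=0xF04C3E19BF7 (w,user):
  L0 @0x36[30] → 0x39007  P=1,RW=1,US=1,PS=0
  L1 @0x39[19] → 0x3D007  P=1,RW=1,US=1,PS=0
  L2 @0x3D[31] → 0x40007  P=1,RW=1,US=1,PS=0
  L3 @0x40[25] → 0x41007  P=1,RW=1,US=1,PS=0
  → PA=0x41BF7  (4 entries read)
#1 VA=0x402C0000173 (w,kernel):
  L0 @0x36[8] → 0x44007  P=1,RW=1,US=1,PS=0
  L1 @0x44[11] → 0x45000  P=0,RW=0,US=0,PS=0
  ⇒ fault: PAGE_NOT_PRESENT  — 2 lookups

Access #1 PA: FAULT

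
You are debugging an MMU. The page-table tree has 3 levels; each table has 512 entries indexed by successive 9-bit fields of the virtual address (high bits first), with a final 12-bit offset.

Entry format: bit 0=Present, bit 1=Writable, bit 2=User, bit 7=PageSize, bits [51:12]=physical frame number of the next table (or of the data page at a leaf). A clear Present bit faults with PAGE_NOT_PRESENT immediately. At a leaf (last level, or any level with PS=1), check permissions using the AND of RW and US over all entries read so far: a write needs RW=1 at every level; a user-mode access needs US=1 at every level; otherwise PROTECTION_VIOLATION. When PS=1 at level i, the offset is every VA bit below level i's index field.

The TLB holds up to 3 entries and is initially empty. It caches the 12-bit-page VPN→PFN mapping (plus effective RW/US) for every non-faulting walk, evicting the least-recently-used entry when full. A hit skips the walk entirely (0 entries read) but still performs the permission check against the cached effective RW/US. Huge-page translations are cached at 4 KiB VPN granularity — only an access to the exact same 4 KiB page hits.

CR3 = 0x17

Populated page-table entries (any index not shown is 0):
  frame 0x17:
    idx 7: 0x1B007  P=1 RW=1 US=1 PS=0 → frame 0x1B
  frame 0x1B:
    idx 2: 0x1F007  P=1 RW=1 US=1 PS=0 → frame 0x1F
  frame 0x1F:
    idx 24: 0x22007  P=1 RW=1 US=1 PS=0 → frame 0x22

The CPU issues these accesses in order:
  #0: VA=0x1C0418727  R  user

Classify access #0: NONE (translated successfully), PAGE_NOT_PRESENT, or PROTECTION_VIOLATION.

Trace:
#0 VA=0x1C0418727 (r,user):
  lvl0: tbl 0x17, slot 7 ⇒ 0x1B007 (P1/RW1/US1/PS0)
  lvl1: tbl 0x1B, slot 2 ⇒ 0x1F007 (P1/RW1/US1/PS0)
  lvl2: tbl 0x1F, slot 24 ⇒ 0x22007 (P1/RW1/US1/PS0)
  ✓ 0x22727  — 3 lookups

Access #0 fault: NONE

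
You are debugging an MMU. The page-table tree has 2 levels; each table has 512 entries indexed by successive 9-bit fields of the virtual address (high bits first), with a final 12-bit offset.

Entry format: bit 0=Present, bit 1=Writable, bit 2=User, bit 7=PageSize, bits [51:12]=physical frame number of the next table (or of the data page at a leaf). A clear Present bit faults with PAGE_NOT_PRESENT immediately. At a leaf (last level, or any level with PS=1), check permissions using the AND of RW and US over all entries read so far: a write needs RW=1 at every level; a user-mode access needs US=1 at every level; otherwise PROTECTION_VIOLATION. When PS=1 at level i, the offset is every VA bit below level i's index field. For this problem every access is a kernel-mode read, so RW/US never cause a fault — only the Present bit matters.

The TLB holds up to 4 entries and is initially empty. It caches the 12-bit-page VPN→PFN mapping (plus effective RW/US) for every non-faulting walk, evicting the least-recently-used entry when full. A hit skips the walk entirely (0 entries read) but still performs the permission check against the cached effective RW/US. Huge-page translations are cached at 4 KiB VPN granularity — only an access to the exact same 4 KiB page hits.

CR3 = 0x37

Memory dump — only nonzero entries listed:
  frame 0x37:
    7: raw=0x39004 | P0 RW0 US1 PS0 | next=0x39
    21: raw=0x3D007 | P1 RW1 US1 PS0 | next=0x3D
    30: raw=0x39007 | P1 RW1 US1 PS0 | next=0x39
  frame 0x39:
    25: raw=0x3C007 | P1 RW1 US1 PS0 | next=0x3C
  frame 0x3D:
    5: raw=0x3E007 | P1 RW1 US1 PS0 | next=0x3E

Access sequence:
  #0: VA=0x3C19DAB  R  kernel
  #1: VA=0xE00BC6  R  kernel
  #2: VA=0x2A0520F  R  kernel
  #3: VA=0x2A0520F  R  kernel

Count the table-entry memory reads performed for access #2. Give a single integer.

Walk each access:
#0 VA=0x3C19DAB (r,kernel):
  L0 @0x37[30] → 0x39007  P=1,RW=1,US=1,PS=0
  L1 @0x39[25] → 0x3C007  P=1,RW=1,US=1,PS=0
  → PA=0x3CDAB  (2 entries read)
#1 VA=0xE00BC6 (r,kernel):
  L0 @0x37[7] → 0x39004  P=0,RW=0,US=1,PS=0
  ✗ PAGE_NOT_PRESENT  [1 reads]
#2 VA=0x2A0520F (r,kernel):
  L0 @0x37[21] → 0x3D007  P=1,RW=1,US=1,PS=0
  L1 @0x3D[5] → 0x3E007  P=1,RW=1,US=1,PS=0
  → PA=0x3E20F  (2 entries read)
#3 VA=0x2A0520F (r,kernel):
  TLB hit vpn=0x2A05 → PA=0x3E20F

Entries read for #2: 2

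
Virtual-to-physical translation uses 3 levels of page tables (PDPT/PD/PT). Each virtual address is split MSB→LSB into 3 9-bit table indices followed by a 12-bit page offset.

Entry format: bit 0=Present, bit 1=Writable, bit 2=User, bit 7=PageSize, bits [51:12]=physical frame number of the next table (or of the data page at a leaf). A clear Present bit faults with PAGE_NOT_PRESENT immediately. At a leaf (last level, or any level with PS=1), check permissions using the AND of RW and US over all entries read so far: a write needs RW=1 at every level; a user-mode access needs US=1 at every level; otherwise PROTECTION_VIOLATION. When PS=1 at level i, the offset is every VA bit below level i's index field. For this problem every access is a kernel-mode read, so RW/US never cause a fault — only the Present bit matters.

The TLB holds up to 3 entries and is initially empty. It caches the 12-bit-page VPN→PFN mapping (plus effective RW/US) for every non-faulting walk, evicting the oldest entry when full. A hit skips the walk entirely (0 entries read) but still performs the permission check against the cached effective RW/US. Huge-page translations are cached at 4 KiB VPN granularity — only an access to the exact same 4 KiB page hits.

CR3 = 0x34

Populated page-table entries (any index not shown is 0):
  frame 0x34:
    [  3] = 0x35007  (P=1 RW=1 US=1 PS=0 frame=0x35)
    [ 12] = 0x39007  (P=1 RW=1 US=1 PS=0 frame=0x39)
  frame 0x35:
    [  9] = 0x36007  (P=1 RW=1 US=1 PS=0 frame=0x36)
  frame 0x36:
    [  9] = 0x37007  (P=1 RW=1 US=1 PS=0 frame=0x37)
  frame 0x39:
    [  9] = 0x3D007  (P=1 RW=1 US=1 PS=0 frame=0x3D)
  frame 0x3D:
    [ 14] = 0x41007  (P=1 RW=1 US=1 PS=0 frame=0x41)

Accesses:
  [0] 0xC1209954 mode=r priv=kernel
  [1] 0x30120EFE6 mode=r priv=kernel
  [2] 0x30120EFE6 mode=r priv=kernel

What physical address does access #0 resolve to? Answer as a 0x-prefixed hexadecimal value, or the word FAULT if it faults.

Per-access translation:
#0 VA=0xC1209954 (r,kernel):
  [0] read 0x34 idx=3: raw=0x35007 flags P=1 W=1 U=1 S=0
  [1] read 0x35 idx=9: raw=0x36007 flags P=1 W=1 U=1 S=0
  [2] read 0x36 idx=9: raw=0x37007 flags P=1 W=1 U=1 S=0
  → PA=0x37954  (3 entries read)
#1 VA=0x30120EFE6 (r,kernel):
  [0] read 0x34 idx=12: raw=0x39007 flags P=1 W=1 U=1 S=0
  [1] read 0x39 idx=9: raw=0x3D007 flags P=1 W=1 U=1 S=0
  [2] read 0x3D idx=14: raw=0x41007 flags P=1 W=1 U=1 S=0
  → PA=0x41FE6  (3 entries read)
#2 VA=0x30120EFE6 (r,kernel):
  TLB hit vpn=0x30120E → PA=0x41FE6

Access #0 PA: 0x37954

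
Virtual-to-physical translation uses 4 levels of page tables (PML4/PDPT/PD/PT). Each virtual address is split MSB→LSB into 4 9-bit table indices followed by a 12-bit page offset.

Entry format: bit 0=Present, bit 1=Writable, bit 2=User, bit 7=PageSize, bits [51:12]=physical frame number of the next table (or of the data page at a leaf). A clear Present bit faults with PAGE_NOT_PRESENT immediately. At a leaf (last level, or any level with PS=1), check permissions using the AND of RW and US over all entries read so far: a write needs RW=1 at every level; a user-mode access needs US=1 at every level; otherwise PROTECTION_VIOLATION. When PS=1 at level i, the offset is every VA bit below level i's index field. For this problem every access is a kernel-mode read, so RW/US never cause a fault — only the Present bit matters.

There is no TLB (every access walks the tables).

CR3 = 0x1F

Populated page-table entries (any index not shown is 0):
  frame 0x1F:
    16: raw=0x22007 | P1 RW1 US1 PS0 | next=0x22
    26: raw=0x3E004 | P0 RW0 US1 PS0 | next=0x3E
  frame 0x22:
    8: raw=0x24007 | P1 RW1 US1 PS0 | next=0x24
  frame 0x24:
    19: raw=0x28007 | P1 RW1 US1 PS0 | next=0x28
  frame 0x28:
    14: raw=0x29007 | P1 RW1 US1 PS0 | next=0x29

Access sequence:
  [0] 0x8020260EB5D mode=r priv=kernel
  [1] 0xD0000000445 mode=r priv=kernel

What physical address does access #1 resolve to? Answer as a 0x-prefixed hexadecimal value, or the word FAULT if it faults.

Walk each access:
#0 VA=0x8020260EB5D (r,kernel):
  lvl0: tbl 0x1F, slot 16 ⇒ 0x22007 (P1/RW1/US1/PS0)
  lvl1: tbl 0x22, slot 8 ⇒ 0x24007 (P1/RW1/US1/PS0)
  lvl2: tbl 0x24, slot 19 ⇒ 0x28007 (P1/RW1/US1/PS0)
  lvl3: tbl 0x28, slot 14 ⇒ 0x29007 (P1/RW1/US1/PS0)
  → PA=0x29B5D  (4 entries read)
#1 VA=0xD0000000445 (r,kernel):
  lvl0: tbl 0x1F, slot 26 ⇒ 0x3E004 (P0/RW0/US1/PS0)
  → PAGE_NOT_PRESENT  (1 entries read)

Access #1 PA: FAULT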